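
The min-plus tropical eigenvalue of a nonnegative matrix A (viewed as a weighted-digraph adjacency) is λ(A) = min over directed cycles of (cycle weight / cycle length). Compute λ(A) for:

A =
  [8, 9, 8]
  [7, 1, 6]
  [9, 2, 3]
λ(A) = 1

Enumerate directed cycles and compute their means (weight / length). Sample:
  cycle 0 → 0: weight = 8, length = 1, mean = 8/1 ≈ 8.000
  cycle 1 → 1: weight = 1, length = 1, mean = 1/1 ≈ 1.000
  cycle 2 → 2: weight = 3, length = 1, mean = 3/1 ≈ 3.000
  cycle 0 → 1 → 0: weight = 16, length = 2, mean = 16/2 ≈ 8.000
  cycle 0 → 2 → 0: weight = 17, length = 2, mean = 17/2 ≈ 8.500
  cycle 1 → 0 → 1: weight = 16, length = 2, mean = 16/2 ≈ 8.000
Minimum mean = 1.000, attained e.g. along the cycle 1 → 1 with weight 1 and length 1. So λ(A) = 1/1 = 1.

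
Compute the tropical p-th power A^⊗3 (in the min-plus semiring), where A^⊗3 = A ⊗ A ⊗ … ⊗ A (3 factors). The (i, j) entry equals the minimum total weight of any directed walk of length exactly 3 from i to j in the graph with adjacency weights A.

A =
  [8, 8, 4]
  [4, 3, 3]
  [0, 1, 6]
A^⊗3 =
  [9, 8, 8]
  [6, 7, 7]
  [4, 5, 7]

Each entry (A^⊗3)_ij equals the minimum over all length-3 walks i = v_0 → v_1 → … → v_3 = j of Σ_t A[v_t][v_{t+1}]. For example, for (i, j) = (0, 2) we minimise over 9 possible intermediate vertex sequences; the minimum is 8, attained along the walk 0 → 2 → 0 → 2.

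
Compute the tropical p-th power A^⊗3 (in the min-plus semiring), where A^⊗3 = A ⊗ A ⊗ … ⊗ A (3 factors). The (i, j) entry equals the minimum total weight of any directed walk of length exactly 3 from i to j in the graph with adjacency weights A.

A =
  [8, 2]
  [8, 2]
A^⊗3 =
  [12, 6]
  [12, 6]

Each entry (A^⊗3)_ij equals the minimum over all length-3 walks i = v_0 → v_1 → … → v_3 = j of Σ_t A[v_t][v_{t+1}]. For example, for (i, j) = (0, 1) we minimise over 4 possible intermediate vertex sequences; the minimum is 6, attained along the walk 0 → 1 → 1 → 1.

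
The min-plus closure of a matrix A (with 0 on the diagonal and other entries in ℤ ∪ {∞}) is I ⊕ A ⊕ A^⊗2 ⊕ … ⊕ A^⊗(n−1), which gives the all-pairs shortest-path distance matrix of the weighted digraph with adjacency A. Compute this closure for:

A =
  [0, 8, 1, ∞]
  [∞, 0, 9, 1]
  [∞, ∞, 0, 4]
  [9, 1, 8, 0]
Closure =
  [0, 6, 1, 5]
  [10, 0, 9, 1]
  [13, 5, 0, 4]
  [9, 1, 8, 0]

This is the Floyd-Warshall all-pairs shortest-path computation. For each intermediate vertex k = 0, 1, …, 3, update dist[i][j] ← min(dist[i][j], dist[i][k] + dist[k][j]). The final matrix gives, for each (i, j), the minimum total weight of any directed path from i to j (possibly empty when i = j).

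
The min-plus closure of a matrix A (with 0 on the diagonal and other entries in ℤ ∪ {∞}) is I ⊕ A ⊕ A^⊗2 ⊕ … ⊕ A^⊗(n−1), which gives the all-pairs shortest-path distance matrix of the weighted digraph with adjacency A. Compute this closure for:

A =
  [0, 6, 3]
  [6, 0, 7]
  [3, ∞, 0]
Closure =
  [0, 6, 3]
  [6, 0, 7]
  [3, 9, 0]

This is the Floyd-Warshall all-pairs shortest-path computation. For each intermediate vertex k = 0, 1, …, 2, update dist[i][j] ← min(dist[i][j], dist[i][k] + dist[k][j]). The final matrix gives, for each (i, j), the minimum total weight of any directed path from i to j (possibly empty when i = j).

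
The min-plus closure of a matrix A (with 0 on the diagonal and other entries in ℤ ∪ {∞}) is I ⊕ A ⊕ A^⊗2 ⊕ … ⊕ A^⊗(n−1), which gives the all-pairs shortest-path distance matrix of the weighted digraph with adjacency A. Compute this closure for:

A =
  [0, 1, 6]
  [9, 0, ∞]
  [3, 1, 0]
Closure =
  [0, 1, 6]
  [9, 0, 15]
  [3, 1, 0]

This is the Floyd-Warshall all-pairs shortest-path computation. For each intermediate vertex k = 0, 1, …, 2, update dist[i][j] ← min(dist[i][j], dist[i][k] + dist[k][j]). The final matrix gives, for each (i, j), the minimum total weight of any directed path from i to j (possibly empty when i = j).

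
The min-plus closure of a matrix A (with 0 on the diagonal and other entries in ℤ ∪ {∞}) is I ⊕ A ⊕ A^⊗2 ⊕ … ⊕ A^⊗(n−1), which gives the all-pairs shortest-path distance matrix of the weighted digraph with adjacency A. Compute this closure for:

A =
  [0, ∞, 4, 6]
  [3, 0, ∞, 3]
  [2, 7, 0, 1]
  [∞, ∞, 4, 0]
Closure =
  [0, 11, 4, 5]
  [3, 0, 7, 3]
  [2, 7, 0, 1]
  [6, 11, 4, 0]

This is the Floyd-Warshall all-pairs shortest-path computation. For each intermediate vertex k = 0, 1, …, 3, update dist[i][j] ← min(dist[i][j], dist[i][k] + dist[k][j]). The final matrix gives, for each (i, j), the minimum total weight of any directed path from i to j (possibly empty when i = j).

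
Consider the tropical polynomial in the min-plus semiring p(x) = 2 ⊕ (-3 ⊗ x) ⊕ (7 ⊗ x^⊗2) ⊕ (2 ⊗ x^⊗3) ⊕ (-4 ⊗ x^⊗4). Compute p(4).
p(4) = 1

A tropical monomial a ⊗ x^⊗i evaluates to a + i · x. Evaluating each term at x = 4:
  Term 0 contributes 2 + 0 · 4 = 2
  Term 1 contributes -3 + 1 · 4 = 1
  Term 2 contributes 7 + 2 · 4 = 15
  Term 3 contributes 2 + 3 · 4 = 14
  Term 4 contributes -4 + 4 · 4 = 12
p(4) = ⊕ of these = min[2, 1, 15, 14, 12] = 1.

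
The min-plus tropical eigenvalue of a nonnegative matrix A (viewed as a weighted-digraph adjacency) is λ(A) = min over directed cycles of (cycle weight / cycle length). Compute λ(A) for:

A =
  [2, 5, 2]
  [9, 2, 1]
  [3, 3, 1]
λ(A) = 1

Enumerate directed cycles and compute their means (weight / length). Sample:
  cycle 0 → 0: weight = 2, length = 1, mean = 2/1 ≈ 2.000
  cycle 1 → 1: weight = 2, length = 1, mean = 2/1 ≈ 2.000
  cycle 2 → 2: weight = 1, length = 1, mean = 1/1 ≈ 1.000
  cycle 0 → 1 → 0: weight = 14, length = 2, mean = 14/2 ≈ 7.000
  cycle 0 → 2 → 0: weight = 5, length = 2, mean = 5/2 ≈ 2.500
  cycle 1 → 0 → 1: weight = 14, length = 2, mean = 14/2 ≈ 7.000
Minimum mean = 1.000, attained e.g. along the cycle 2 → 2 with weight 1 and length 1. So λ(A) = 1/1 = 1.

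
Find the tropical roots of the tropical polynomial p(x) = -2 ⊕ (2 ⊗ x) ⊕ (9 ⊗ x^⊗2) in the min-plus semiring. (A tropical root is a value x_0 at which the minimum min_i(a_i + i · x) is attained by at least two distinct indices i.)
Roots: {-7, -4}

Each tropical root is a break point of the lower envelope of the lines y = a_i + i · x (there are 3 lines, with slopes 0, 1, ..., 2). Only the lines that attain the minimum somewhere contribute to roots; other lines are dominated. Here the surviving (envelope) indices are i = 2, i = 1, i = 0.
Intersections between consecutive envelope lines give the roots: for adjacent envelope indices i < j the intersection is x = (a_i − a_j) / (j − i). Reading off the sorted break points: {-7, -4}.
Verification: at each break x_0, at least two indices attain the minimum of min_i(a_i + i · x_0).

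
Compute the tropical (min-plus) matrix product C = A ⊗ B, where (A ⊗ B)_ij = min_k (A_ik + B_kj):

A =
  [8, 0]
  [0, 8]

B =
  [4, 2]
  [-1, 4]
A ⊗ B =
  [-1, 4]
  [4, 2]

Apply the min-plus product entry-by-entry:
  C[0][0] = min over k of (A[0][0] + B[0][0] = 8 + 4 = 12, A[0][1] + B[1][0] = 0 + -1 = -1) = -1 (attained at k = 1)
  C[0][1] = min over k of (A[0][0] + B[0][1] = 8 + 2 = 10, A[0][1] + B[1][1] = 0 + 4 = 4) = 4 (attained at k = 1)
  C[1][0] = min over k of (A[1][0] + B[0][0] = 0 + 4 = 4, A[1][1] + B[1][0] = 8 + -1 = 7) = 4 (attained at k = 0)
  C[1][1] = min over k of (A[1][0] + B[0][1] = 0 + 2 = 2, A[1][1] + B[1][1] = 8 + 4 = 12) = 2 (attained at k = 0)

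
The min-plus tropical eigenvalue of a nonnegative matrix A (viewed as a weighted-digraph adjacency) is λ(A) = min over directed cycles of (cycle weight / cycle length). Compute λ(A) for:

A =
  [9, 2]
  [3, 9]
λ(A) = 5/2

Enumerate directed cycles and compute their means (weight / length). Sample:
  cycle 0 → 0: weight = 9, length = 1, mean = 9/1 ≈ 9.000
  cycle 1 → 1: weight = 9, length = 1, mean = 9/1 ≈ 9.000
  cycle 0 → 1 → 0: weight = 5, length = 2, mean = 5/2 ≈ 2.500
  cycle 1 → 0 → 1: weight = 5, length = 2, mean = 5/2 ≈ 2.500
Minimum mean = 2.500, attained e.g. along the cycle 0 → 1 → 0 with weight 5 and length 2. So λ(A) = 5/2 = 5/2.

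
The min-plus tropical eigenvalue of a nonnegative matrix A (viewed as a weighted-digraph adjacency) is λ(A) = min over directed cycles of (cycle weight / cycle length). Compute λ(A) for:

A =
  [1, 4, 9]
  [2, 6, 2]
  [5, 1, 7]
λ(A) = 1

Enumerate directed cycles and compute their means (weight / length). Sample:
  cycle 0 → 0: weight = 1, length = 1, mean = 1/1 ≈ 1.000
  cycle 1 → 1: weight = 6, length = 1, mean = 6/1 ≈ 6.000
  cycle 2 → 2: weight = 7, length = 1, mean = 7/1 ≈ 7.000
  cycle 0 → 1 → 0: weight = 6, length = 2, mean = 6/2 ≈ 3.000
  cycle 0 → 2 → 0: weight = 14, length = 2, mean = 14/2 ≈ 7.000
  cycle 1 → 0 → 1: weight = 6, length = 2, mean = 6/2 ≈ 3.000
Minimum mean = 1.000, attained e.g. along the cycle 0 → 0 with weight 1 and length 1. So λ(A) = 1/1 = 1.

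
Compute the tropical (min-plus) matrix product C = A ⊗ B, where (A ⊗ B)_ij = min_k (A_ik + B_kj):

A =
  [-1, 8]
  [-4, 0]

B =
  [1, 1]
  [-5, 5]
A ⊗ B =
  [0, 0]
  [-5, -3]

Apply the min-plus product entry-by-entry:
  C[0][0] = min over k of (A[0][0] + B[0][0] = -1 + 1 = 0, A[0][1] + B[1][0] = 8 + -5 = 3) = 0 (attained at k = 0)
  C[0][1] = min over k of (A[0][0] + B[0][1] = -1 + 1 = 0, A[0][1] + B[1][1] = 8 + 5 = 13) = 0 (attained at k = 0)
  C[1][0] = min over k of (A[1][0] + B[0][0] = -4 + 1 = -3, A[1][1] + B[1][0] = 0 + -5 = -5) = -5 (attained at k = 1)
  C[1][1] = min over k of (A[1][0] + B[0][1] = -4 + 1 = -3, A[1][1] + B[1][1] = 0 + 5 = 5) = -3 (attained at k = 0)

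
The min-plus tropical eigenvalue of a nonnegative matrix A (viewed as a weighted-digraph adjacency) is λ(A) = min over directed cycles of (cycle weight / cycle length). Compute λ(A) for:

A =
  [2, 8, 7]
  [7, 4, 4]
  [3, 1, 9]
λ(A) = 2

Enumerate directed cycles and compute their means (weight / length). Sample:
  cycle 0 → 0: weight = 2, length = 1, mean = 2/1 ≈ 2.000
  cycle 1 → 1: weight = 4, length = 1, mean = 4/1 ≈ 4.000
  cycle 2 → 2: weight = 9, length = 1, mean = 9/1 ≈ 9.000
  cycle 0 → 1 → 0: weight = 15, length = 2, mean = 15/2 ≈ 7.500
  cycle 0 → 2 → 0: weight = 10, length = 2, mean = 10/2 ≈ 5.000
  cycle 1 → 0 → 1: weight = 15, length = 2, mean = 15/2 ≈ 7.500
Minimum mean = 2.000, attained e.g. along the cycle 0 → 0 with weight 2 and length 1. So λ(A) = 2/1 = 2.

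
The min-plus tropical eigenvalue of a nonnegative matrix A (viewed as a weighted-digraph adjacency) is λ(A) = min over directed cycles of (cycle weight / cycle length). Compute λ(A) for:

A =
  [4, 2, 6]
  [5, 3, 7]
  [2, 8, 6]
λ(A) = 3

Enumerate directed cycles and compute their means (weight / length). Sample:
  cycle 0 → 0: weight = 4, length = 1, mean = 4/1 ≈ 4.000
  cycle 1 → 1: weight = 3, length = 1, mean = 3/1 ≈ 3.000
  cycle 2 → 2: weight = 6, length = 1, mean = 6/1 ≈ 6.000
  cycle 0 → 1 → 0: weight = 7, length = 2, mean = 7/2 ≈ 3.500
  cycle 0 → 2 → 0: weight = 8, length = 2, mean = 8/2 ≈ 4.000
  cycle 1 → 0 → 1: weight = 7, length = 2, mean = 7/2 ≈ 3.500
Minimum mean = 3.000, attained e.g. along the cycle 1 → 1 with weight 3 and length 1. So λ(A) = 3/1 = 3.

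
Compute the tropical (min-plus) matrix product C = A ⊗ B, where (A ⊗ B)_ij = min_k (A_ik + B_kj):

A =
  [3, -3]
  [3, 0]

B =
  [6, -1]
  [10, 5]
A ⊗ B =
  [7, 2]
  [9, 2]

Apply the min-plus product entry-by-entry:
  C[0][0] = min over k of (A[0][0] + B[0][0] = 3 + 6 = 9, A[0][1] + B[1][0] = -3 + 10 = 7) = 7 (attained at k = 1)
  C[0][1] = min over k of (A[0][0] + B[0][1] = 3 + -1 = 2, A[0][1] + B[1][1] = -3 + 5 = 2) = 2 (attained at k = 0)
  C[1][0] = min over k of (A[1][0] + B[0][0] = 3 + 6 = 9, A[1][1] + B[1][0] = 0 + 10 = 10) = 9 (attained at k = 0)
  C[1][1] = min over k of (A[1][0] + B[0][1] = 3 + -1 = 2, A[1][1] + B[1][1] = 0 + 5 = 5) = 2 (attained at k = 0)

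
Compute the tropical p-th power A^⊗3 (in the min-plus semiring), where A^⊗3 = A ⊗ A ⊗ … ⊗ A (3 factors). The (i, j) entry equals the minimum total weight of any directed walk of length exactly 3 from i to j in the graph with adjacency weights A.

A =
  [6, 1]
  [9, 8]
A^⊗3 =
  [16, 11]
  [19, 16]

Each entry (A^⊗3)_ij equals the minimum over all length-3 walks i = v_0 → v_1 → … → v_3 = j of Σ_t A[v_t][v_{t+1}]. For example, for (i, j) = (0, 1) we minimise over 4 possible intermediate vertex sequences; the minimum is 11, attained along the walk 0 → 1 → 0 → 1.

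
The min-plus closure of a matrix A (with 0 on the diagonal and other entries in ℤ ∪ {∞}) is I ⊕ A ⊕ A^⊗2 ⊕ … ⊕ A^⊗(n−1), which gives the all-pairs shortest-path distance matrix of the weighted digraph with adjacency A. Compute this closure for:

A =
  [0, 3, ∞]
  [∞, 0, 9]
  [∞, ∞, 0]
Closure =
  [0, 3, 12]
  [∞, 0, 9]
  [∞, ∞, 0]

This is the Floyd-Warshall all-pairs shortest-path computation. For each intermediate vertex k = 0, 1, …, 2, update dist[i][j] ← min(dist[i][j], dist[i][k] + dist[k][j]). The final matrix gives, for each (i, j), the minimum total weight of any directed path from i to j (possibly empty when i = j).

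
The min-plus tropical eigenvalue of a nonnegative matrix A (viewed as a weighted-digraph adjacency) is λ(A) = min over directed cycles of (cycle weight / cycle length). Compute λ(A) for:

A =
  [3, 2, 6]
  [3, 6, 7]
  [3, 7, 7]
λ(A) = 5/2

Enumerate directed cycles and compute their means (weight / length). Sample:
  cycle 0 → 0: weight = 3, length = 1, mean = 3/1 ≈ 3.000
  cycle 1 → 1: weight = 6, length = 1, mean = 6/1 ≈ 6.000
  cycle 2 → 2: weight = 7, length = 1, mean = 7/1 ≈ 7.000
  cycle 0 → 1 → 0: weight = 5, length = 2, mean = 5/2 ≈ 2.500
  cycle 0 → 2 → 0: weight = 9, length = 2, mean = 9/2 ≈ 4.500
  cycle 1 → 0 → 1: weight = 5, length = 2, mean = 5/2 ≈ 2.500
Minimum mean = 2.500, attained e.g. along the cycle 0 → 1 → 0 with weight 5 and length 2. So λ(A) = 5/2 = 5/2.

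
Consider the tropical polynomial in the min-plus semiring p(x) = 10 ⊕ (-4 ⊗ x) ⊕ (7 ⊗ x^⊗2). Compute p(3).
p(3) = -1

A tropical monomial a ⊗ x^⊗i evaluates to a + i · x. Evaluating each term at x = 3:
  Term 0 contributes 10 + 0 · 3 = 10
  Term 1 contributes -4 + 1 · 3 = -1
  Term 2 contributes 7 + 2 · 3 = 13
p(3) = ⊕ of these = min[10, -1, 13] = -1.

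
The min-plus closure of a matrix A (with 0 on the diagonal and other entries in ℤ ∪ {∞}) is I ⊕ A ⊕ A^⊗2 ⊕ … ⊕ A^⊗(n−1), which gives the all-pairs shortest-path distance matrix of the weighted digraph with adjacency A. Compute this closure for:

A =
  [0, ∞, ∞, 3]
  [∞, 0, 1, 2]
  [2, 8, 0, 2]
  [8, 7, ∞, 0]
Closure =
  [0, 10, 11, 3]
  [3, 0, 1, 2]
  [2, 8, 0, 2]
  [8, 7, 8, 0]

This is the Floyd-Warshall all-pairs shortest-path computation. For each intermediate vertex k = 0, 1, …, 3, update dist[i][j] ← min(dist[i][j], dist[i][k] + dist[k][j]). The final matrix gives, for each (i, j), the minimum total weight of any directed path from i to j (possibly empty when i = j).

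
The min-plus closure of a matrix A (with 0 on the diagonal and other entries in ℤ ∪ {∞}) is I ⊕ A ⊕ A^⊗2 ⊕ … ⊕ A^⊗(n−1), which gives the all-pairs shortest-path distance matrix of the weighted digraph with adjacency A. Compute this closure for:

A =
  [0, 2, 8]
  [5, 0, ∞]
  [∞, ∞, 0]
Closure =
  [0, 2, 8]
  [5, 0, 13]
  [∞, ∞, 0]

This is the Floyd-Warshall all-pairs shortest-path computation. For each intermediate vertex k = 0, 1, …, 2, update dist[i][j] ← min(dist[i][j], dist[i][k] + dist[k][j]). The final matrix gives, for each (i, j), the minimum total weight of any directed path from i to j (possibly empty when i = j).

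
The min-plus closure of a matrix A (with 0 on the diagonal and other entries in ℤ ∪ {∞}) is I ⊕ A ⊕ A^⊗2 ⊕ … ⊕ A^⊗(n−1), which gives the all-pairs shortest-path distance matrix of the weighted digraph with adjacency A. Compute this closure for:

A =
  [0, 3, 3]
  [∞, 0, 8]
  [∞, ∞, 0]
Closure =
  [0, 3, 3]
  [∞, 0, 8]
  [∞, ∞, 0]

This is the Floyd-Warshall all-pairs shortest-path computation. For each intermediate vertex k = 0, 1, …, 2, update dist[i][j] ← min(dist[i][j], dist[i][k] + dist[k][j]). The final matrix gives, for each (i, j), the minimum total weight of any directed path from i to j (possibly empty when i = j).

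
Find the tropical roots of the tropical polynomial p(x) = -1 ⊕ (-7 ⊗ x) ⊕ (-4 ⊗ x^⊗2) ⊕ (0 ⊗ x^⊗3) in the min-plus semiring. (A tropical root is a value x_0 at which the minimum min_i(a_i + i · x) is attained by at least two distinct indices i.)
Roots: {-4, -3, 6}

Each tropical root is a break point of the lower envelope of the lines y = a_i + i · x (there are 4 lines, with slopes 0, 1, ..., 3). Only the lines that attain the minimum somewhere contribute to roots; other lines are dominated. Here the surviving (envelope) indices are i = 3, i = 2, i = 1, i = 0.
Intersections between consecutive envelope lines give the roots: for adjacent envelope indices i < j the intersection is x = (a_i − a_j) / (j − i). Reading off the sorted break points: {-4, -3, 6}.
Verification: at each break x_0, at least two indices attain the minimum of min_i(a_i + i · x_0).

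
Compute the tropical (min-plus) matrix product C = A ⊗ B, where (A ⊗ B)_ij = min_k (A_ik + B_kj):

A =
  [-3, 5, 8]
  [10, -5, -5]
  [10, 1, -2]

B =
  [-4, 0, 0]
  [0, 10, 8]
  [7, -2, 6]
A ⊗ B =
  [-7, -3, -3]
  [-5, -7, 1]
  [1, -4, 4]

Apply the min-plus product entry-by-entry:
  C[0][0] = min over k of (A[0][0] + B[0][0] = -3 + -4 = -7, A[0][1] + B[1][0] = 5 + 0 = 5, A[0][2] + B[2][0] = 8 + 7 = 15) = -7 (attained at k = 0)
  C[0][1] = min over k of (A[0][0] + B[0][1] = -3 + 0 = -3, A[0][1] + B[1][1] = 5 + 10 = 15, A[0][2] + B[2][1] = 8 + -2 = 6) = -3 (attained at k = 0)
  C[0][2] = min over k of (A[0][0] + B[0][2] = -3 + 0 = -3, A[0][1] + B[1][2] = 5 + 8 = 13, A[0][2] + B[2][2] = 8 + 6 = 14) = -3 (attained at k = 0)
  C[1][0] = min over k of (A[1][0] + B[0][0] = 10 + -4 = 6, A[1][1] + B[1][0] = -5 + 0 = -5, A[1][2] + B[2][0] = -5 + 7 = 2) = -5 (attained at k = 1)
  C[1][1] = min over k of (A[1][0] + B[0][1] = 10 + 0 = 10, A[1][1] + B[1][1] = -5 + 10 = 5, A[1][2] + B[2][1] = -5 + -2 = -7) = -7 (attained at k = 2)
  C[1][2] = min over k of (A[1][0] + B[0][2] = 10 + 0 = 10, A[1][1] + B[1][2] = -5 + 8 = 3, A[1][2] + B[2][2] = -5 + 6 = 1) = 1 (attained at k = 2)
  C[2][0] = min over k of (A[2][0] + B[0][0] = 10 + -4 = 6, A[2][1] + B[1][0] = 1 + 0 = 1, A[2][2] + B[2][0] = -2 + 7 = 5) = 1 (attained at k = 1)
  C[2][1] = min over k of (A[2][0] + B[0][1] = 10 + 0 = 10, A[2][1] + B[1][1] = 1 + 10 = 11, A[2][2] + B[2][1] = -2 + -2 = -4) = -4 (attained at k = 2)
  C[2][2] = min over k of (A[2][0] + B[0][2] = 10 + 0 = 10, A[2][1] + B[1][2] = 1 + 8 = 9, A[2][2] + B[2][2] = -2 + 6 = 4) = 4 (attained at k = 2)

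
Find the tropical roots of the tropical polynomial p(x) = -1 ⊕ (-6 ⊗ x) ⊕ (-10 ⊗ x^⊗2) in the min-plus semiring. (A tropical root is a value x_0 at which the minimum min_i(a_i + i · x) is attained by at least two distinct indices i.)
Roots: {4, 5}

Each tropical root is a break point of the lower envelope of the lines y = a_i + i · x (there are 3 lines, with slopes 0, 1, ..., 2). Only the lines that attain the minimum somewhere contribute to roots; other lines are dominated. Here the surviving (envelope) indices are i = 2, i = 1, i = 0.
Intersections between consecutive envelope lines give the roots: for adjacent envelope indices i < j the intersection is x = (a_i − a_j) / (j − i). Reading off the sorted break points: {4, 5}.
Verification: at each break x_0, at least two indices attain the minimum of min_i(a_i + i · x_0).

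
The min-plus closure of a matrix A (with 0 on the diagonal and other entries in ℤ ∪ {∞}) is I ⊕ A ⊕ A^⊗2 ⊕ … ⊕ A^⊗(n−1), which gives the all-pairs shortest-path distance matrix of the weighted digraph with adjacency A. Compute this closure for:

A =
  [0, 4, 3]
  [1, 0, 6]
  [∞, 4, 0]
Closure =
  [0, 4, 3]
  [1, 0, 4]
  [5, 4, 0]

This is the Floyd-Warshall all-pairs shortest-path computation. For each intermediate vertex k = 0, 1, …, 2, update dist[i][j] ← min(dist[i][j], dist[i][k] + dist[k][j]). The final matrix gives, for each (i, j), the minimum total weight of any directed path from i to j (possibly empty when i = j).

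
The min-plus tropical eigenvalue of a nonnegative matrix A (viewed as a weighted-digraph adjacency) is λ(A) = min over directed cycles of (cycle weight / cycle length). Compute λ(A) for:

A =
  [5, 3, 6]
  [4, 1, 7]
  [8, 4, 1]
λ(A) = 1

Enumerate directed cycles and compute their means (weight / length). Sample:
  cycle 0 → 0: weight = 5, length = 1, mean = 5/1 ≈ 5.000
  cycle 1 → 1: weight = 1, length = 1, mean = 1/1 ≈ 1.000
  cycle 2 → 2: weight = 1, length = 1, mean = 1/1 ≈ 1.000
  cycle 0 → 1 → 0: weight = 7, length = 2, mean = 7/2 ≈ 3.500
  cycle 0 → 2 → 0: weight = 14, length = 2, mean = 14/2 ≈ 7.000
  cycle 1 → 0 → 1: weight = 7, length = 2, mean = 7/2 ≈ 3.500
Minimum mean = 1.000, attained e.g. along the cycle 1 → 1 with weight 1 and length 1. So λ(A) = 1/1 = 1.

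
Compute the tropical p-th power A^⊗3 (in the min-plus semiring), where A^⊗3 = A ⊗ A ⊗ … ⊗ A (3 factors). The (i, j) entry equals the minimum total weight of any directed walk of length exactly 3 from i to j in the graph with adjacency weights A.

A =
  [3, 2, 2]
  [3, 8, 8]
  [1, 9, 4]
A^⊗3 =
  [6, 5, 5]
  [6, 8, 8]
  [4, 6, 6]

Each entry (A^⊗3)_ij equals the minimum over all length-3 walks i = v_0 → v_1 → … → v_3 = j of Σ_t A[v_t][v_{t+1}]. For example, for (i, j) = (0, 2) we minimise over 9 possible intermediate vertex sequences; the minimum is 5, attained along the walk 0 → 2 → 0 → 2.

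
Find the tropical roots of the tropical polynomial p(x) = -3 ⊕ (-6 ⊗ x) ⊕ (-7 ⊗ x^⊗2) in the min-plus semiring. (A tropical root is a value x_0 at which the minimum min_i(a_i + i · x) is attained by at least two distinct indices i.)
Roots: {1, 3}

Each tropical root is a break point of the lower envelope of the lines y = a_i + i · x (there are 3 lines, with slopes 0, 1, ..., 2). Only the lines that attain the minimum somewhere contribute to roots; other lines are dominated. Here the surviving (envelope) indices are i = 2, i = 1, i = 0.
Intersections between consecutive envelope lines give the roots: for adjacent envelope indices i < j the intersection is x = (a_i − a_j) / (j − i). Reading off the sorted break points: {1, 3}.
Verification: at each break x_0, at least two indices attain the minimum of min_i(a_i + i · x_0).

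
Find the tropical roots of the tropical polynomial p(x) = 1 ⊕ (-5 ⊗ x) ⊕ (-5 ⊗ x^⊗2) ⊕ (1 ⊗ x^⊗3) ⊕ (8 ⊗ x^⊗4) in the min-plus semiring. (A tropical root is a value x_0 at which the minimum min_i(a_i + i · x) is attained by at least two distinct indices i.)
Roots: {-7, -6, 0, 6}

Each tropical root is a break point of the lower envelope of the lines y = a_i + i · x (there are 5 lines, with slopes 0, 1, ..., 4). Only the lines that attain the minimum somewhere contribute to roots; other lines are dominated. Here the surviving (envelope) indices are i = 4, i = 3, i = 2, i = 1, i = 0.
Intersections between consecutive envelope lines give the roots: for adjacent envelope indices i < j the intersection is x = (a_i − a_j) / (j − i). Reading off the sorted break points: {-7, -6, 0, 6}.
Verification: at each break x_0, at least two indices attain the minimum of min_i(a_i + i · x_0).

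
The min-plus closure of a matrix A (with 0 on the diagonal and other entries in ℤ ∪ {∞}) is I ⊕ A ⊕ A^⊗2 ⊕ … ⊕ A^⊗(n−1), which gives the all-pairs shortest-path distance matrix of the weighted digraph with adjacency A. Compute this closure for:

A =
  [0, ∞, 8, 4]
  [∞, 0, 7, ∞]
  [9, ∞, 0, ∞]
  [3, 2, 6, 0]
Closure =
  [0, 6, 8, 4]
  [16, 0, 7, 20]
  [9, 15, 0, 13]
  [3, 2, 6, 0]

This is the Floyd-Warshall all-pairs shortest-path computation. For each intermediate vertex k = 0, 1, …, 3, update dist[i][j] ← min(dist[i][j], dist[i][k] + dist[k][j]). The final matrix gives, for each (i, j), the minimum total weight of any directed path from i to j (possibly empty when i = j).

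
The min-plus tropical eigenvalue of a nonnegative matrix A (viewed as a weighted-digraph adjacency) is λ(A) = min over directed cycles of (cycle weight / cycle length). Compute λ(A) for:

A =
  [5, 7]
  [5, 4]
λ(A) = 4

Enumerate directed cycles and compute their means (weight / length). Sample:
  cycle 0 → 0: weight = 5, length = 1, mean = 5/1 ≈ 5.000
  cycle 1 → 1: weight = 4, length = 1, mean = 4/1 ≈ 4.000
  cycle 0 → 1 → 0: weight = 12, length = 2, mean = 12/2 ≈ 6.000
  cycle 1 → 0 → 1: weight = 12, length = 2, mean = 12/2 ≈ 6.000
Minimum mean = 4.000, attained e.g. along the cycle 1 → 1 with weight 4 and length 1. So λ(A) = 4/1 = 4.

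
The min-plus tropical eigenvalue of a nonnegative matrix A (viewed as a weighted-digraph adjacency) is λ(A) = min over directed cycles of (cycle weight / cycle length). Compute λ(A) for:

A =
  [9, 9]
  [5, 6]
λ(A) = 6

Enumerate directed cycles and compute their means (weight / length). Sample:
  cycle 0 → 0: weight = 9, length = 1, mean = 9/1 ≈ 9.000
  cycle 1 → 1: weight = 6, length = 1, mean = 6/1 ≈ 6.000
  cycle 0 → 1 → 0: weight = 14, length = 2, mean = 14/2 ≈ 7.000
  cycle 1 → 0 → 1: weight = 14, length = 2, mean = 14/2 ≈ 7.000
Minimum mean = 6.000, attained e.g. along the cycle 1 → 1 with weight 6 and length 1. So λ(A) = 6/1 = 6.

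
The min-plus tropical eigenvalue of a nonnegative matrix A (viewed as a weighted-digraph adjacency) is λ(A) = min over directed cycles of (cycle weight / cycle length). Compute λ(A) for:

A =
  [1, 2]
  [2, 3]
λ(A) = 1

Enumerate directed cycles and compute their means (weight / length). Sample:
  cycle 0 → 0: weight = 1, length = 1, mean = 1/1 ≈ 1.000
  cycle 1 → 1: weight = 3, length = 1, mean = 3/1 ≈ 3.000
  cycle 0 → 1 → 0: weight = 4, length = 2, mean = 4/2 ≈ 2.000
  cycle 1 → 0 → 1: weight = 4, length = 2, mean = 4/2 ≈ 2.000
Minimum mean = 1.000, attained e.g. along the cycle 0 → 0 with weight 1 and length 1. So λ(A) = 1/1 = 1.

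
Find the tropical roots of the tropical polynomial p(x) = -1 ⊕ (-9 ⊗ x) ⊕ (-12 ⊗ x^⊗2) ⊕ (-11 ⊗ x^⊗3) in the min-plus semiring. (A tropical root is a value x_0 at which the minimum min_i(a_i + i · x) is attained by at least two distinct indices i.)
Roots: {-1, 3, 8}

Each tropical root is a break point of the lower envelope of the lines y = a_i + i · x (there are 4 lines, with slopes 0, 1, ..., 3). Only the lines that attain the minimum somewhere contribute to roots; other lines are dominated. Here the surviving (envelope) indices are i = 3, i = 2, i = 1, i = 0.
Intersections between consecutive envelope lines give the roots: for adjacent envelope indices i < j the intersection is x = (a_i − a_j) / (j − i). Reading off the sorted break points: {-1, 3, 8}.
Verification: at each break x_0, at least two indices attain the minimum of min_i(a_i + i · x_0).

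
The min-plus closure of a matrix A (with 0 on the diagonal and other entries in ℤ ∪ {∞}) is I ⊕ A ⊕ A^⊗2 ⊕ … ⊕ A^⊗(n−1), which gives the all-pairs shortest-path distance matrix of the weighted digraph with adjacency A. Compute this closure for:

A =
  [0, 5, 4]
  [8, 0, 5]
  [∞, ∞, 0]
Closure =
  [0, 5, 4]
  [8, 0, 5]
  [∞, ∞, 0]

This is the Floyd-Warshall all-pairs shortest-path computation. For each intermediate vertex k = 0, 1, …, 2, update dist[i][j] ← min(dist[i][j], dist[i][k] + dist[k][j]). The final matrix gives, for each (i, j), the minimum total weight of any directed path from i to j (possibly empty when i = j).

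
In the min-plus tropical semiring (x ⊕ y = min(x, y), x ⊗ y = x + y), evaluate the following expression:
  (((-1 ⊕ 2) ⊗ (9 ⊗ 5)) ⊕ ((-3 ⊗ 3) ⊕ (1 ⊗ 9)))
(((-1 ⊕ 2) ⊗ (9 ⊗ 5)) ⊕ ((-3 ⊗ 3) ⊕ (1 ⊗ 9))) = 0

Expand innermost to outermost. Recall ⊕ takes the minimum of its arguments and ⊗ takes their sum. Working out the expression (((-1 ⊕ 2) ⊗ (9 ⊗ 5)) ⊕ ((-3 ⊗ 3) ⊕ (1 ⊗ 9))) gives 0.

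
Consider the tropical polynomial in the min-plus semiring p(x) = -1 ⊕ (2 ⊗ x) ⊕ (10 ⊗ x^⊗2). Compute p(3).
p(3) = -1

A tropical monomial a ⊗ x^⊗i evaluates to a + i · x. Evaluating each term at x = 3:
  Term 0 contributes -1 + 0 · 3 = -1
  Term 1 contributes 2 + 1 · 3 = 5
  Term 2 contributes 10 + 2 · 3 = 16
p(3) = ⊕ of these = min[-1, 5, 16] = -1.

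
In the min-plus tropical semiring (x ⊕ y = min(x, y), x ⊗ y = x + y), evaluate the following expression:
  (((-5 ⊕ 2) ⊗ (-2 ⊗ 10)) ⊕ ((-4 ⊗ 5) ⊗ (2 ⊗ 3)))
(((-5 ⊕ 2) ⊗ (-2 ⊗ 10)) ⊕ ((-4 ⊗ 5) ⊗ (2 ⊗ 3))) = 3

Expand innermost to outermost. Recall ⊕ takes the minimum of its arguments and ⊗ takes their sum. Working out the expression (((-5 ⊕ 2) ⊗ (-2 ⊗ 10)) ⊕ ((-4 ⊗ 5) ⊗ (2 ⊗ 3))) gives 3.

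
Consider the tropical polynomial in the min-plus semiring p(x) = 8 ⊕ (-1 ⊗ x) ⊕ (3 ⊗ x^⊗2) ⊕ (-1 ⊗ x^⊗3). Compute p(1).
p(1) = 0

A tropical monomial a ⊗ x^⊗i evaluates to a + i · x. Evaluating each term at x = 1:
  Term 0 contributes 8 + 0 · 1 = 8
  Term 1 contributes -1 + 1 · 1 = 0
  Term 2 contributes 3 + 2 · 1 = 5
  Term 3 contributes -1 + 3 · 1 = 2
p(1) = ⊕ of these = min[8, 0, 5, 2] = 0.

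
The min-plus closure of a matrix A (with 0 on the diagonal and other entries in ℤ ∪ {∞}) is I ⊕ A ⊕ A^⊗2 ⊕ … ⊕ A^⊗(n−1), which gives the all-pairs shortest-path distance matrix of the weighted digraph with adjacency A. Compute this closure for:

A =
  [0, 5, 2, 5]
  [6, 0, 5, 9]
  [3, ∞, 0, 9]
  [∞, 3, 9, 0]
Closure =
  [0, 5, 2, 5]
  [6, 0, 5, 9]
  [3, 8, 0, 8]
  [9, 3, 8, 0]

This is the Floyd-Warshall all-pairs shortest-path computation. For each intermediate vertex k = 0, 1, …, 3, update dist[i][j] ← min(dist[i][j], dist[i][k] + dist[k][j]). The final matrix gives, for each (i, j), the minimum total weight of any directed path from i to j (possibly empty when i = j).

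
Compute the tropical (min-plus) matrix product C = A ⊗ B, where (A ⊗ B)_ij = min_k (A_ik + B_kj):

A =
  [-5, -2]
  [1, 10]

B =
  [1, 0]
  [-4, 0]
A ⊗ B =
  [-6, -5]
  [2, 1]

Apply the min-plus product entry-by-entry:
  C[0][0] = min over k of (A[0][0] + B[0][0] = -5 + 1 = -4, A[0][1] + B[1][0] = -2 + -4 = -6) = -6 (attained at k = 1)
  C[0][1] = min over k of (A[0][0] + B[0][1] = -5 + 0 = -5, A[0][1] + B[1][1] = -2 + 0 = -2) = -5 (attained at k = 0)
  C[1][0] = min over k of (A[1][0] + B[0][0] = 1 + 1 = 2, A[1][1] + B[1][0] = 10 + -4 = 6) = 2 (attained at k = 0)
  C[1][1] = min over k of (A[1][0] + B[0][1] = 1 + 0 = 1, A[1][1] + B[1][1] = 10 + 0 = 10) = 1 (attained at k = 0)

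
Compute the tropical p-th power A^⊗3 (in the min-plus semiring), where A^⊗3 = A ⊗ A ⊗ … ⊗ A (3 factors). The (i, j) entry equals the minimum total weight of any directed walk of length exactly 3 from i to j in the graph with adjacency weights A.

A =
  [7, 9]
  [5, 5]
A^⊗3 =
  [19, 19]
  [15, 15]

Each entry (A^⊗3)_ij equals the minimum over all length-3 walks i = v_0 → v_1 → … → v_3 = j of Σ_t A[v_t][v_{t+1}]. For example, for (i, j) = (0, 1) we minimise over 4 possible intermediate vertex sequences; the minimum is 19, attained along the walk 0 → 1 → 1 → 1.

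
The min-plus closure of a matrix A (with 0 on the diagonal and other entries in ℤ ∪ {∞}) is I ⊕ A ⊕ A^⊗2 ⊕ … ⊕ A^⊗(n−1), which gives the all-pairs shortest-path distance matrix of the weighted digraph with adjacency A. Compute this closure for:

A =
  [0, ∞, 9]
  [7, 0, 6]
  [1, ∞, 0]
Closure =
  [0, ∞, 9]
  [7, 0, 6]
  [1, ∞, 0]

This is the Floyd-Warshall all-pairs shortest-path computation. For each intermediate vertex k = 0, 1, …, 2, update dist[i][j] ← min(dist[i][j], dist[i][k] + dist[k][j]). The final matrix gives, for each (i, j), the minimum total weight of any directed path from i to j (possibly empty when i = j).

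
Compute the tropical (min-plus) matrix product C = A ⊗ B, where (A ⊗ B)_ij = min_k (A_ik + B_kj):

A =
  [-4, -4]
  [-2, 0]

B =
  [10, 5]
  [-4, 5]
A ⊗ B =
  [-8, 1]
  [-4, 3]

Apply the min-plus product entry-by-entry:
  C[0][0] = min over k of (A[0][0] + B[0][0] = -4 + 10 = 6, A[0][1] + B[1][0] = -4 + -4 = -8) = -8 (attained at k = 1)
  C[0][1] = min over k of (A[0][0] + B[0][1] = -4 + 5 = 1, A[0][1] + B[1][1] = -4 + 5 = 1) = 1 (attained at k = 0)
  C[1][0] = min over k of (A[1][0] + B[0][0] = -2 + 10 = 8, A[1][1] + B[1][0] = 0 + -4 = -4) = -4 (attained at k = 1)
  C[1][1] = min over k of (A[1][0] + B[0][1] = -2 + 5 = 3, A[1][1] + B[1][1] = 0 + 5 = 5) = 3 (attained at k = 0)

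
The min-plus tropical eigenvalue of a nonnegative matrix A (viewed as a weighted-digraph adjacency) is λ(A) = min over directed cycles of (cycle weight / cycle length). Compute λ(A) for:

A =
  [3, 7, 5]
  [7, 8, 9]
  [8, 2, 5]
λ(A) = 3

Enumerate directed cycles and compute their means (weight / length). Sample:
  cycle 0 → 0: weight = 3, length = 1, mean = 3/1 ≈ 3.000
  cycle 1 → 1: weight = 8, length = 1, mean = 8/1 ≈ 8.000
  cycle 2 → 2: weight = 5, length = 1, mean = 5/1 ≈ 5.000
  cycle 0 → 1 → 0: weight = 14, length = 2, mean = 14/2 ≈ 7.000
  cycle 0 → 2 → 0: weight = 13, length = 2, mean = 13/2 ≈ 6.500
  cycle 1 → 0 → 1: weight = 14, length = 2, mean = 14/2 ≈ 7.000
Minimum mean = 3.000, attained e.g. along the cycle 0 → 0 with weight 3 and length 1. So λ(A) = 3/1 = 3.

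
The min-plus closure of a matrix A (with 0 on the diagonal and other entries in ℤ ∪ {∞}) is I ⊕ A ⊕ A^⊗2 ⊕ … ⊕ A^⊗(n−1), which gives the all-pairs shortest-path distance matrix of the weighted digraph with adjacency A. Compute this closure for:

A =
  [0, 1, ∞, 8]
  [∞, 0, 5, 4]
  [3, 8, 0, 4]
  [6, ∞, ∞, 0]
Closure =
  [0, 1, 6, 5]
  [8, 0, 5, 4]
  [3, 4, 0, 4]
  [6, 7, 12, 0]

This is the Floyd-Warshall all-pairs shortest-path computation. For each intermediate vertex k = 0, 1, …, 3, update dist[i][j] ← min(dist[i][j], dist[i][k] + dist[k][j]). The final matrix gives, for each (i, j), the minimum total weight of any directed path from i to j (possibly empty when i = j).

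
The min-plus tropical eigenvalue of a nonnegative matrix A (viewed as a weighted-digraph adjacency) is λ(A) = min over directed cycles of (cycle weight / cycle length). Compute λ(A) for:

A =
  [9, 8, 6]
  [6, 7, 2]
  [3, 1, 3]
λ(A) = 3/2

Enumerate directed cycles and compute their means (weight / length). Sample:
  cycle 0 → 0: weight = 9, length = 1, mean = 9/1 ≈ 9.000
  cycle 1 → 1: weight = 7, length = 1, mean = 7/1 ≈ 7.000
  cycle 2 → 2: weight = 3, length = 1, mean = 3/1 ≈ 3.000
  cycle 0 → 1 → 0: weight = 14, length = 2, mean = 14/2 ≈ 7.000
  cycle 0 → 2 → 0: weight = 9, length = 2, mean = 9/2 ≈ 4.500
  cycle 1 → 0 → 1: weight = 14, length = 2, mean = 14/2 ≈ 7.000
Minimum mean = 1.500, attained e.g. along the cycle 1 → 2 → 1 with weight 3 and length 2. So λ(A) = 3/2 = 3/2.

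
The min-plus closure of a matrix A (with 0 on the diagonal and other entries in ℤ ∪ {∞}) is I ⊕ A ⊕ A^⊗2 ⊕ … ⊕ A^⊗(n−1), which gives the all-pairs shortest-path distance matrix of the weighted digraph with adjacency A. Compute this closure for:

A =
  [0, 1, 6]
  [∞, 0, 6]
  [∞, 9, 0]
Closure =
  [0, 1, 6]
  [∞, 0, 6]
  [∞, 9, 0]

This is the Floyd-Warshall all-pairs shortest-path computation. For each intermediate vertex k = 0, 1, …, 2, update dist[i][j] ← min(dist[i][j], dist[i][k] + dist[k][j]). The final matrix gives, for each (i, j), the minimum total weight of any directed path from i to j (possibly empty when i = j).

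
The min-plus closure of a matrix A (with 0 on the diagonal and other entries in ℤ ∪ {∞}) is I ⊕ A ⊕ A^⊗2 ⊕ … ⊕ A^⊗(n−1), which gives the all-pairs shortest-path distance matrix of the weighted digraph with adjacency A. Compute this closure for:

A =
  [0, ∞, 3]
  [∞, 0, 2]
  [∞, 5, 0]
Closure =
  [0, 8, 3]
  [∞, 0, 2]
  [∞, 5, 0]

This is the Floyd-Warshall all-pairs shortest-path computation. For each intermediate vertex k = 0, 1, …, 2, update dist[i][j] ← min(dist[i][j], dist[i][k] + dist[k][j]). The final matrix gives, for each (i, j), the minimum total weight of any directed path from i to j (possibly empty when i = j).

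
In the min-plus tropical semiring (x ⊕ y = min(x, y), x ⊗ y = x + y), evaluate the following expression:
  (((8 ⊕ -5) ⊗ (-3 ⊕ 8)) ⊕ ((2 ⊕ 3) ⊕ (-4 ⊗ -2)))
(((8 ⊕ -5) ⊗ (-3 ⊕ 8)) ⊕ ((2 ⊕ 3) ⊕ (-4 ⊗ -2))) = -8

Expand innermost to outermost. Recall ⊕ takes the minimum of its arguments and ⊗ takes their sum. Working out the expression (((8 ⊕ -5) ⊗ (-3 ⊕ 8)) ⊕ ((2 ⊕ 3) ⊕ (-4 ⊗ -2))) gives -8.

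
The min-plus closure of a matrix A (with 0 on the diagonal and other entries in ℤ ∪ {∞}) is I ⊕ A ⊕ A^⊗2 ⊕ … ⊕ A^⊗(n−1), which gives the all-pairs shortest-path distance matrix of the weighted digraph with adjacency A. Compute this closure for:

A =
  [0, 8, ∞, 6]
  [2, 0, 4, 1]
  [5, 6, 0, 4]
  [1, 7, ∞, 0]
Closure =
  [0, 8, 12, 6]
  [2, 0, 4, 1]
  [5, 6, 0, 4]
  [1, 7, 11, 0]

This is the Floyd-Warshall all-pairs shortest-path computation. For each intermediate vertex k = 0, 1, …, 3, update dist[i][j] ← min(dist[i][j], dist[i][k] + dist[k][j]). The final matrix gives, for each (i, j), the minimum total weight of any directed path from i to j (possibly empty when i = j).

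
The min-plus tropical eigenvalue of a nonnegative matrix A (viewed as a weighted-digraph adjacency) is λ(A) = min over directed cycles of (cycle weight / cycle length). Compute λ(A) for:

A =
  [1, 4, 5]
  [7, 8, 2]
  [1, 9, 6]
λ(A) = 1

Enumerate directed cycles and compute their means (weight / length). Sample:
  cycle 0 → 0: weight = 1, length = 1, mean = 1/1 ≈ 1.000
  cycle 1 → 1: weight = 8, length = 1, mean = 8/1 ≈ 8.000
  cycle 2 → 2: weight = 6, length = 1, mean = 6/1 ≈ 6.000
  cycle 0 → 1 → 0: weight = 11, length = 2, mean = 11/2 ≈ 5.500
  cycle 0 → 2 → 0: weight = 6, length = 2, mean = 6/2 ≈ 3.000
  cycle 1 → 0 → 1: weight = 11, length = 2, mean = 11/2 ≈ 5.500
Minimum mean = 1.000, attained e.g. along the cycle 0 → 0 with weight 1 and length 1. So λ(A) = 1/1 = 1.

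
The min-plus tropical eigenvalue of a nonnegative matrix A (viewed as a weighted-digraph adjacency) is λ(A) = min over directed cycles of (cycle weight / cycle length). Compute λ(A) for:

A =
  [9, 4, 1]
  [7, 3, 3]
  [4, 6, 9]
λ(A) = 5/2

Enumerate directed cycles and compute their means (weight / length). Sample:
  cycle 0 → 0: weight = 9, length = 1, mean = 9/1 ≈ 9.000
  cycle 1 → 1: weight = 3, length = 1, mean = 3/1 ≈ 3.000
  cycle 2 → 2: weight = 9, length = 1, mean = 9/1 ≈ 9.000
  cycle 0 → 1 → 0: weight = 11, length = 2, mean = 11/2 ≈ 5.500
  cycle 0 → 2 → 0: weight = 5, length = 2, mean = 5/2 ≈ 2.500
  cycle 1 → 0 → 1: weight = 11, length = 2, mean = 11/2 ≈ 5.500
Minimum mean = 2.500, attained e.g. along the cycle 0 → 2 → 0 with weight 5 and length 2. So λ(A) = 5/2 = 5/2.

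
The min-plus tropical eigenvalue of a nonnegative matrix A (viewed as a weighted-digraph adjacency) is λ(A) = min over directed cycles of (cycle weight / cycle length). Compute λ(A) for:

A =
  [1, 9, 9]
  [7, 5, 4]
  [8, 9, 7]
λ(A) = 1

Enumerate directed cycles and compute their means (weight / length). Sample:
  cycle 0 → 0: weight = 1, length = 1, mean = 1/1 ≈ 1.000
  cycle 1 → 1: weight = 5, length = 1, mean = 5/1 ≈ 5.000
  cycle 2 → 2: weight = 7, length = 1, mean = 7/1 ≈ 7.000
  cycle 0 → 1 → 0: weight = 16, length = 2, mean = 16/2 ≈ 8.000
  cycle 0 → 2 → 0: weight = 17, length = 2, mean = 17/2 ≈ 8.500
  cycle 1 → 0 → 1: weight = 16, length = 2, mean = 16/2 ≈ 8.000
Minimum mean = 1.000, attained e.g. along the cycle 0 → 0 with weight 1 and length 1. So λ(A) = 1/1 = 1.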